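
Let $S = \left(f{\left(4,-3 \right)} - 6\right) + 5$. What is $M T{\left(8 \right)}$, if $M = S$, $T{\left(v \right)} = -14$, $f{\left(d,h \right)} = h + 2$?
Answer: $28$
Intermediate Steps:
$f{\left(d,h \right)} = 2 + h$
$S = -2$ ($S = \left(\left(2 - 3\right) - 6\right) + 5 = \left(-1 - 6\right) + 5 = -7 + 5 = -2$)
$M = -2$
$M T{\left(8 \right)} = \left(-2\right) \left(-14\right) = 28$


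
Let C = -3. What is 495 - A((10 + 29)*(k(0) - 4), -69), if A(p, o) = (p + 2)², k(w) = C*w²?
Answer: -23221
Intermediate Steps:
k(w) = -3*w²
A(p, o) = (2 + p)²
495 - A((10 + 29)*(k(0) - 4), -69) = 495 - (2 + (10 + 29)*(-3*0² - 4))² = 495 - (2 + 39*(-3*0 - 4))² = 495 - (2 + 39*(0 - 4))² = 495 - (2 + 39*(-4))² = 495 - (2 - 156)² = 495 - 1*(-154)² = 495 - 1*23716 = 495 - 23716 = -23221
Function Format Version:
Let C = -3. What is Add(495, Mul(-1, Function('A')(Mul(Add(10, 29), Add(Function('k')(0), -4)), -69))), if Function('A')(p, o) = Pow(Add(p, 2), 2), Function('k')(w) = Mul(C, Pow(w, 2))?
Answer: -23221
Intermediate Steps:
Function('k')(w) = Mul(-3, Pow(w, 2))
Function('A')(p, o) = Pow(Add(2, p), 2)
Add(495, Mul(-1, Function('A')(Mul(Add(10, 29), Add(Function('k')(0), -4)), -69))) = Add(495, Mul(-1, Pow(Add(2, Mul(Add(10, 29), Add(Mul(-3, Pow(0, 2)), -4))), 2))) = Add(495, Mul(-1, Pow(Add(2, Mul(39, Add(Mul(-3, 0), -4))), 2))) = Add(495, Mul(-1, Pow(Add(2, Mul(39, Add(0, -4))), 2))) = Add(495, Mul(-1, Pow(Add(2, Mul(39, -4)), 2))) = Add(495, Mul(-1, Pow(Add(2, -156), 2))) = Add(495, Mul(-1, Pow(-154, 2))) = Add(495, Mul(-1, 23716)) = Add(495, -23716) = -23221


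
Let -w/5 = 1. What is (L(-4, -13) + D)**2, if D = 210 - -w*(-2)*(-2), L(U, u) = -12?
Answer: 31684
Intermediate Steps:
w = -5 (w = -5*1 = -5)
D = 190 (D = 210 - -1*(-5)*(-2)*(-2) = 210 - 5*(-2)*(-2) = 210 - (-10)*(-2) = 210 - 1*20 = 210 - 20 = 190)
(L(-4, -13) + D)**2 = (-12 + 190)**2 = 178**2 = 31684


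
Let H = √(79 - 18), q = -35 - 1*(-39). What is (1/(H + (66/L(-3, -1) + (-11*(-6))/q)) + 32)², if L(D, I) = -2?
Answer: 727597652/714025 - 215792*√61/714025 ≈ 1016.6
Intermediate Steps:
q = 4 (q = -35 + 39 = 4)
H = √61 ≈ 7.8102
(1/(H + (66/L(-3, -1) + (-11*(-6))/q)) + 32)² = (1/(√61 + (66/(-2) - 11*(-6)/4)) + 32)² = (1/(√61 + (66*(-½) + 66*(¼))) + 32)² = (1/(√61 + (-33 + 33/2)) + 32)² = (1/(√61 - 33/2) + 32)² = (1/(-33/2 + √61) + 32)² = (32 + 1/(-33/2 + √61))²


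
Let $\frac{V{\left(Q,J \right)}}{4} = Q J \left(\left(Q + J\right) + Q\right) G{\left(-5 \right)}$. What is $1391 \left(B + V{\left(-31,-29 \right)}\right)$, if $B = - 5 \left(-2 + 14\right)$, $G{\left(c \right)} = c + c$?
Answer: $4551769300$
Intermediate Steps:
$G{\left(c \right)} = 2 c$
$V{\left(Q,J \right)} = - 40 J Q \left(J + 2 Q\right)$ ($V{\left(Q,J \right)} = 4 Q J \left(\left(Q + J\right) + Q\right) 2 \left(-5\right) = 4 J Q \left(\left(J + Q\right) + Q\right) \left(-10\right) = 4 J Q \left(J + 2 Q\right) \left(-10\right) = 4 \left(- 10 J Q \left(J + 2 Q\right)\right) = - 40 J Q \left(J + 2 Q\right)$)
$B = -60$ ($B = \left(-5\right) 12 = -60$)
$1391 \left(B + V{\left(-31,-29 \right)}\right) = 1391 \left(-60 - \left(-1160\right) \left(-31\right) \left(-29 + 2 \left(-31\right)\right)\right) = 1391 \left(-60 - \left(-1160\right) \left(-31\right) \left(-29 - 62\right)\right) = 1391 \left(-60 - \left(-1160\right) \left(-31\right) \left(-91\right)\right) = 1391 \left(-60 + 3272360\right) = 1391 \cdot 3272300 = 4551769300$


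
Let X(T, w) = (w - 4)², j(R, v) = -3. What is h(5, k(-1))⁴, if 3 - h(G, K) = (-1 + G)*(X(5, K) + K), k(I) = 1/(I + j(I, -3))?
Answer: 5554571841/256 ≈ 2.1698e+7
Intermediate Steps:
k(I) = 1/(-3 + I) (k(I) = 1/(I - 3) = 1/(-3 + I))
X(T, w) = (-4 + w)²
h(G, K) = 3 - (-1 + G)*(K + (-4 + K)²) (h(G, K) = 3 - (-1 + G)*((-4 + K)² + K) = 3 - (-1 + G)*(K + (-4 + K)²))
h(5, k(-1))⁴ = (3 + 1/(-3 - 1) + (-4 + 1/(-3 - 1))² - 1*5/(-3 - 1) - 1*5*(-4 + 1/(-3 - 1))²)⁴ = (3 + 1/(-4) + (-4 + 1/(-4))² - 1*5/(-4) - 1*5*(-4 + 1/(-4))²)⁴ = (3 - ¼ + (-4 - ¼)² - 1*5*(-¼) - 1*5*(-4 - ¼)²)⁴ = (3 - ¼ + (-17/4)² + 5/4 - 1*5*(-17/4)²)⁴ = (3 - ¼ + 289/16 + 5/4 - 1*5*289/16)⁴ = (3 - ¼ + 289/16 + 5/4 - 1445/16)⁴ = (-273/4)⁴ = 5554571841/256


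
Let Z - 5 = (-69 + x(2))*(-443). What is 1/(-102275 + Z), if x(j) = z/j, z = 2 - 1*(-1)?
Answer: -2/144735 ≈ -1.3818e-5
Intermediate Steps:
z = 3 (z = 2 + 1 = 3)
x(j) = 3/j
Z = 59815/2 (Z = 5 + (-69 + 3/2)*(-443) = 5 - 135/2*(-443) = 5 + 59805/2 = 59815/2 ≈ 29908.)
1/(-102275 + Z) = 1/(-102275 + 59815/2) = 1/(-144735/2) = -2/144735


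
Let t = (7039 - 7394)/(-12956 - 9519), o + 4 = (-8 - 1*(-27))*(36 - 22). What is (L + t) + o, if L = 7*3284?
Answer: 104508821/4495 ≈ 23250.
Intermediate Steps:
L = 22988
o = 262 (o = -4 + (-8 - 1*(-27))*(36 - 22) = -4 + (-8 + 27)*14 = -4 + 19*14 = -4 + 266 = 262)
t = 71/4495 (t = -355/(-22475) = -355*(-1/22475) = 71/4495 ≈ 0.015795)
(L + t) + o = (22988 + 71/4495) + 262 = 103331131/4495 + 262 = 104508821/4495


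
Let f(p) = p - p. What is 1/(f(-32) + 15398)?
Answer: 1/15398 ≈ 6.4943e-5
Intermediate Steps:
f(p) = 0
1/(f(-32) + 15398) = 1/(0 + 15398) = 1/15398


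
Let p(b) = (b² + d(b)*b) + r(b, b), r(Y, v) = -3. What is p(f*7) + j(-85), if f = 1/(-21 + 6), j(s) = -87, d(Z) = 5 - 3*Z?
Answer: -20873/225 ≈ -92.769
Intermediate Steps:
f = -1/15 (f = 1/(-15) = -1/15 ≈ -0.066667)
p(b) = -3 + b² + b*(5 - 3*b) (p(b) = (b² + (5 - 3*b)*b) - 3 = (b² + b*(5 - 3*b)) - 3 = -3 + b² + b*(5 - 3*b))
p(f*7) + j(-85) = (-3 - 2*(-1/15*7)² + 5*(-1/15*7)) - 87 = (-3 - 2*(-7/15)² + 5*(-7/15)) - 87 = (-3 - 2*49/225 - 7/3) - 87 = (-3 - 98/225 - 7/3) - 87 = -1298/225 - 87 = -20873/225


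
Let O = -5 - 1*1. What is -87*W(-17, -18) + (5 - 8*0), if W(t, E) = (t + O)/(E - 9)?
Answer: -622/9 ≈ -69.111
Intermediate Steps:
O = -6 (O = -5 - 1 = -6)
W(t, E) = (-6 + t)/(-9 + E) (W(t, E) = (t - 6)/(E - 9) = (-6 + t)/(-9 + E))
-87*W(-17, -18) + (5 - 8*0) = -87*(-6 - 17)/(-9 - 18) + (5 - 8*0) = -87*(-23)/(-27) + (5 + 0) = -(-29)*(-23)/9 + 5 = -87*23/27 + 5 = -667/9 + 5 = -622/9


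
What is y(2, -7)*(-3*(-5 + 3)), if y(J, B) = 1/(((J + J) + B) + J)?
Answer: -6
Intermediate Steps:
y(J, B) = 1/(B + 3*J) (y(J, B) = 1/((2*J + B) + J) = 1/((B + 2*J) + J) = 1/(B + 3*J))
y(2, -7)*(-3*(-5 + 3)) = (-3*(-5 + 3))/(-7 + 3*2) = (-3*(-2))/(-7 + 6) = 6/(-1) = -1*6 = -6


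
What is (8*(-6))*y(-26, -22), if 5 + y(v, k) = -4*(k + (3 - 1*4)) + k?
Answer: -3120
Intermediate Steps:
y(v, k) = -1 - 3*k (y(v, k) = -5 + (-4*(k + (3 - 1*4)) + k) = -5 + (-4*(k + (3 - 4)) + k) = -5 + (-4*(k - 1) + k) = -5 + (-4*(-1 + k) + k) = -5 + ((4 - 4*k) + k) = -5 + (4 - 3*k) = -1 - 3*k)
(8*(-6))*y(-26, -22) = (8*(-6))*(-1 - 3*(-22)) = -48*(-1 + 66) = -48*65 = -3120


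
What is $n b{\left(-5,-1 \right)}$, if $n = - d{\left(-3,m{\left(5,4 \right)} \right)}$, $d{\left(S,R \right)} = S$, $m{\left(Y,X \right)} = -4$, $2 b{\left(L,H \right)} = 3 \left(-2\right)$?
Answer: $-9$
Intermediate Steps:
$b{\left(L,H \right)} = -3$ ($b{\left(L,H \right)} = \frac{3 \left(-2\right)}{2} = \frac{1}{2} \left(-6\right) = -3$)
$n = 3$ ($n = \left(-1\right) \left(-3\right) = 3$)
$n b{\left(-5,-1 \right)} = 3 \left(-3\right) = -9$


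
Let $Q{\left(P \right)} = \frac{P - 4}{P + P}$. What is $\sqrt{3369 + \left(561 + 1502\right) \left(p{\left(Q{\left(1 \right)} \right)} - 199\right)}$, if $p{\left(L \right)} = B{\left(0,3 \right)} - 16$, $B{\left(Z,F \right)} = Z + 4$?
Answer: $2 i \sqrt{107981} \approx 657.21 i$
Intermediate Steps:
$B{\left(Z,F \right)} = 4 + Z$
$Q{\left(P \right)} = \frac{-4 + P}{2 P}$
$p{\left(L \right)} = -12$ ($p{\left(L \right)} = \left(4 + 0\right) - 16 = 4 - 16 = -12$)
$\sqrt{3369 + \left(561 + 1502\right) \left(p{\left(Q{\left(1 \right)} \right)} - 199\right)} = \sqrt{3369 + \left(561 + 1502\right) \left(-12 - 199\right)} = \sqrt{3369 + 2063 \left(-211\right)} = \sqrt{3369 - 435293} = \sqrt{-431924} = 2 i \sqrt{107981}$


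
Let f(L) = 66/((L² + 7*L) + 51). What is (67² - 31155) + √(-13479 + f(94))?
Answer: -26666 + 3*I*√136447884445/9545 ≈ -26666.0 + 116.1*I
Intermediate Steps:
f(L) = 66/(51 + L² + 7*L)
(67² - 31155) + √(-13479 + f(94)) = (67² - 31155) + √(-13479 + 66/(51 + 94² + 7*94)) = (4489 - 31155) + √(-13479 + 66/(51 + 8836 + 658)) = -26666 + √(-13479 + 66/9545) = -26666 + √(-128656989/9545) = -26666 + 3*I*√136447884445/9545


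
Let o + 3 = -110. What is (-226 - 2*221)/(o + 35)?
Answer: 334/39 ≈ 8.5641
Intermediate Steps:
o = -113 (o = -3 - 110 = -113)
(-226 - 2*221)/(o + 35) = (-226 - 2*221)/(-113 + 35) = (-226 - 442)/(-78) = -668*(-1/78) = 334/39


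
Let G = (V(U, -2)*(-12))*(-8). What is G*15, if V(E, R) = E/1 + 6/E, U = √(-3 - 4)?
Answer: 1440*I*√7/7 ≈ 544.27*I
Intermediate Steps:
U = I*√7 (U = √(-7) = I*√7 ≈ 2.6458*I)
V(E, R) = E + 6/E (V(E, R) = E*1 + 6/E = E + 6/E)
G = 96*I*√7/7 (G = ((I*√7 + 6/((I*√7)))*(-12))*(-8) = ((I*√7 + 6*(-I*√7/7))*(-12))*(-8) = ((I*√7 - 6*I*√7/7)*(-12))*(-8) = ((I*√7/7)*(-12))*(-8) = -12*I*√7/7*(-8) = 96*I*√7/7 ≈ 36.285*I)
G*15 = (96*I*√7/7)*15 = 1440*I*√7/7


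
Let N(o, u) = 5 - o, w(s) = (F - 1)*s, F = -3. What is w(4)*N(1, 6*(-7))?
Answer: -64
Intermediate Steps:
w(s) = -4*s (w(s) = (-3 - 1)*s = -4*s)
w(4)*N(1, 6*(-7)) = (-4*4)*(5 - 1*1) = -16*(5 - 1) = -16*4 = -64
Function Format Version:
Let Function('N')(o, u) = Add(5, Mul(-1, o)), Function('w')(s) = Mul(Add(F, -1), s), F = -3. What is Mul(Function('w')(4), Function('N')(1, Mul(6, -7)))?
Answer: -64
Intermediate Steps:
Function('w')(s) = Mul(-4, s) (Function('w')(s) = Mul(Add(-3, -1), s) = Mul(-4, s))
Mul(Function('w')(4), Function('N')(1, Mul(6, -7))) = Mul(Mul(-4, 4), Add(5, Mul(-1, 1))) = Mul(-16, Add(5, -1)) = Mul(-16, 4) = -64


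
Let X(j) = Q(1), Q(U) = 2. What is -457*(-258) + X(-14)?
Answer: 117908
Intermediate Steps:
X(j) = 2
-457*(-258) + X(-14) = -457*(-258) + 2 = 117906 + 2 = 117908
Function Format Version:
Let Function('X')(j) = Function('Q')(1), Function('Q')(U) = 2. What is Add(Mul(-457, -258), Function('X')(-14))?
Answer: 117908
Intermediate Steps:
Function('X')(j) = 2
Add(Mul(-457, -258), Function('X')(-14)) = Add(Mul(-457, -258), 2) = Add(117906, 2) = 117908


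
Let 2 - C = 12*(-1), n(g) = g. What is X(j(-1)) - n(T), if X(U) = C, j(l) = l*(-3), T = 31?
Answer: -17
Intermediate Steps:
j(l) = -3*l
C = 14 (C = 2 - 12*(-1) = 2 - 1*(-12) = 2 + 12 = 14)
X(U) = 14
X(j(-1)) - n(T) = 14 - 1*31 = 14 - 31 = -17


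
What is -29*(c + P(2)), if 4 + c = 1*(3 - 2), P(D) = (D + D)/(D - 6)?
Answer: 116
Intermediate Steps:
P(D) = 2*D/(-6 + D) (P(D) = (2*D)/(-6 + D) = 2*D/(-6 + D))
c = -3 (c = -4 + 1*(3 - 2) = -4 + 1*1 = -4 + 1 = -3)
-29*(c + P(2)) = -29*(-3 + 2*2/(-6 + 2)) = -29*(-3 + 2*2/(-4)) = -29*(-3 + 2*2*(-¼)) = -29*(-3 - 1) = -29*(-4) = 116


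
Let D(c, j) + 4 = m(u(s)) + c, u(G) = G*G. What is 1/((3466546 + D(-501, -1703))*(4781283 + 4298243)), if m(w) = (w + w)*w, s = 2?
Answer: 1/31470299921398 ≈ 3.1776e-14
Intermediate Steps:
u(G) = G**2
m(w) = 2*w**2 (m(w) = (2*w)*w = 2*w**2)
D(c, j) = 28 + c (D(c, j) = -4 + (2*(2**2)**2 + c) = -4 + (2*4**2 + c) = -4 + (2*16 + c) = -4 + (32 + c) = 28 + c)
1/((3466546 + D(-501, -1703))*(4781283 + 4298243)) = 1/((3466546 + (28 - 501))*(4781283 + 4298243)) = 1/((3466546 - 473)*9079526) = 1/(3466073*9079526) = 1/31470299921398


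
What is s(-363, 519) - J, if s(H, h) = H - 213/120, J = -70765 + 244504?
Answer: -6964151/40 ≈ -1.7410e+5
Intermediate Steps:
J = 173739
s(H, h) = -71/40 + H (s(H, h) = H - 213/120 = H - 1*71/40 = H - 71/40 = -71/40 + H)
s(-363, 519) - J = (-71/40 - 363) - 1*173739 = -14591/40 - 173739 = -6964151/40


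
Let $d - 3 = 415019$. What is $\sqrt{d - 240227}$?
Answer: $\sqrt{174795} \approx 418.08$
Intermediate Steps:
$d = 415022$ ($d = 3 + 415019 = 415022$)
$\sqrt{d - 240227} = \sqrt{415022 - 240227} = \sqrt{174795}$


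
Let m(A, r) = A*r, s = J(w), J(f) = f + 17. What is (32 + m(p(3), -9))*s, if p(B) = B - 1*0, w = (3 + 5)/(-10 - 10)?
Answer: 83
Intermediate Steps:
w = -2/5 (w = 8/(-20) = 8*(-1/20) = -2/5 ≈ -0.40000)
p(B) = B (p(B) = B + 0 = B)
J(f) = 17 + f
s = 83/5 (s = 17 - 2/5 = 83/5 ≈ 16.600)
(32 + m(p(3), -9))*s = (32 + 3*(-9))*(83/5) = (32 - 27)*(83/5) = 5*(83/5) = 83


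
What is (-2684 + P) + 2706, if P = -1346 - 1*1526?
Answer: -2850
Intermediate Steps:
P = -2872 (P = -1346 - 1526 = -2872)
(-2684 + P) + 2706 = (-2684 - 2872) + 2706 = -5556 + 2706 = -2850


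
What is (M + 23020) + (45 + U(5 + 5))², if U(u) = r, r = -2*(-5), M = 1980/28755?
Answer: 16642799/639 ≈ 26045.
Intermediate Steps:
M = 44/639 (M = 1980*(1/28755) = 44/639 ≈ 0.068858)
r = 10
U(u) = 10
(M + 23020) + (45 + U(5 + 5))² = (44/639 + 23020) + (45 + 10)² = 14709824/639 + 55² = 14709824/639 + 3025 = 16642799/639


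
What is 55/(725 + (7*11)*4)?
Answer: 55/1033 ≈ 0.053243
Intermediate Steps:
55/(725 + (7*11)*4) = 55/(725 + 77*4) = 55/(725 + 308) = 55/1033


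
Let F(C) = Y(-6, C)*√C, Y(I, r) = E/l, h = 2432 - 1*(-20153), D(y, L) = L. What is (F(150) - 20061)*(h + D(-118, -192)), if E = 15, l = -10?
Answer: -449225973 - 335895*√6/2 ≈ -4.4964e+8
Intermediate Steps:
h = 22585 (h = 2432 + 20153 = 22585)
Y(I, r) = -3/2 (Y(I, r) = 15/(-10) = 15*(-⅒) = -3/2)
F(C) = -3*√C/2
(F(150) - 20061)*(h + D(-118, -192)) = (-15*√6/2 - 20061)*(22585 - 192) = (-15*√6/2 - 20061)*22393 = (-20061 - 15*√6/2)*22393 = -449225973 - 335895*√6/2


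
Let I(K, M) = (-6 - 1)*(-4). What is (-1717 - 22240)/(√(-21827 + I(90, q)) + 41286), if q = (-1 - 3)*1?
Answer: -989088702/1704555595 + 23957*I*√21799/1704555595 ≈ -0.58026 + 0.0020751*I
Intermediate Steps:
q = -4 (q = -4*1 = -4)
I(K, M) = 28 (I(K, M) = -7*(-4) = 28)
(-1717 - 22240)/(√(-21827 + I(90, q)) + 41286) = (-1717 - 22240)/(√(-21827 + 28) + 41286) = -23957/(√(-21799) + 41286) = -23957/(I*√21799 + 41286) = -23957/(41286 + I*√21799)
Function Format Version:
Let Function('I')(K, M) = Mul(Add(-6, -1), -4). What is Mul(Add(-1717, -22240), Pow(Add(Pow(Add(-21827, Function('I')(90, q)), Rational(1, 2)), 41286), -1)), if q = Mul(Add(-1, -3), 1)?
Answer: Add(Rational(-989088702, 1704555595), Mul(Rational(23957, 1704555595), I, Pow(21799, Rational(1, 2)))) ≈ Add(-0.58026, Mul(0.0020751, I))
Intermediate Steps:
q = -4 (q = Mul(-4, 1) = -4)
Function('I')(K, M) = 28 (Function('I')(K, M) = Mul(-7, -4) = 28)
Mul(Add(-1717, -22240), Pow(Add(Pow(Add(-21827, Function('I')(90, q)), Rational(1, 2)), 41286), -1)) = Mul(Add(-1717, -22240), Pow(Add(Pow(Add(-21827, 28), Rational(1, 2)), 41286), -1)) = Mul(-23957, Pow(Add(Pow(-21799, Rational(1, 2)), 41286), -1)) = Mul(-23957, Pow(Add(Mul(I, Pow(21799, Rational(1, 2))), 41286), -1)) = Mul(-23957, Pow(Add(41286, Mul(I, Pow(21799, Rational(1, 2)))), -1))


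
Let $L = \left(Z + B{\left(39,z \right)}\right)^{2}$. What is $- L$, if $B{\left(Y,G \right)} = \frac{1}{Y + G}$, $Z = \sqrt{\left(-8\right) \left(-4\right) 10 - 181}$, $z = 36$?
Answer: $- \frac{781876}{5625} - \frac{2 \sqrt{139}}{75} \approx -139.31$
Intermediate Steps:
$Z = \sqrt{139}$ ($Z = \sqrt{32 \cdot 10 - 181} = \sqrt{320 - 181} = \sqrt{139} \approx 11.79$)
$B{\left(Y,G \right)} = \frac{1}{G + Y}$
$L = \left(\frac{1}{75} + \sqrt{139}\right)^{2}$ ($L = \left(\sqrt{139} + \frac{1}{36 + 39}\right)^{2} = \left(\sqrt{139} + \frac{1}{75}\right)^{2} = \left(\frac{1}{75} + \sqrt{139}\right)^{2} \approx 139.31$)
$- L = - (\frac{781876}{5625} + \frac{2 \sqrt{139}}{75}) = - \frac{781876}{5625} - \frac{2 \sqrt{139}}{75}$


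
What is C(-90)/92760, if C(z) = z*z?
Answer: 135/1546 ≈ 0.087322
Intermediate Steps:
C(z) = z**2
C(-90)/92760 = (-90)**2/92760 = 8100*(1/92760) = 135/1546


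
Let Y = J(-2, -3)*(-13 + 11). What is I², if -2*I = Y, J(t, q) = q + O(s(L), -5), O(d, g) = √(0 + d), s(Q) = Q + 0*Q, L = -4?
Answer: 5 - 12*I ≈ 5.0 - 12.0*I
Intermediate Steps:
s(Q) = Q (s(Q) = Q + 0 = Q)
O(d, g) = √d
J(t, q) = q + 2*I (J(t, q) = q + √(-4) = q + 2*I)
Y = 6 - 4*I (Y = (-3 + 2*I)*(-13 + 11) = (-3 + 2*I)*(-2) = 6 - 4*I ≈ 6.0 - 4.0*I)
I = -3 + 2*I (I = -(6 - 4*I)/2 = -3 + 2*I ≈ -3.0 + 2.0*I)
I² = (-3 + 2*I)²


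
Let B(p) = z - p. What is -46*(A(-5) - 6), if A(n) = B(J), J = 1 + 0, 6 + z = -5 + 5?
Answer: 598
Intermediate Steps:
z = -6 (z = -6 + (-5 + 5) = -6 + 0 = -6)
J = 1
B(p) = -6 - p
A(n) = -7 (A(n) = -6 - 1*1 = -6 - 1 = -7)
-46*(A(-5) - 6) = -46*(-7 - 6) = -46*(-13) = 598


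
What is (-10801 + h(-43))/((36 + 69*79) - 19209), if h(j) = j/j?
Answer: 1800/2287 ≈ 0.78706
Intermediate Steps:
h(j) = 1
(-10801 + h(-43))/((36 + 69*79) - 19209) = (-10801 + 1)/((36 + 69*79) - 19209) = -10800/((36 + 5451) - 19209) = -10800/(5487 - 19209) = -10800/(-13722) = -10800*(-1/13722) = 1800/2287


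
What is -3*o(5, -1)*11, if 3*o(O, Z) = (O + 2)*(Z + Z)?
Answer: 154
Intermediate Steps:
o(O, Z) = 2*Z*(2 + O)/3 (o(O, Z) = ((O + 2)*(Z + Z))/3 = ((2 + O)*(2*Z))/3 = (2*Z*(2 + O))/3 = 2*Z*(2 + O)/3)
-3*o(5, -1)*11 = -2*(-1)*(2 + 5)*11 = -2*(-1)*7*11 = -3*(-14/3)*11 = 14*11 = 154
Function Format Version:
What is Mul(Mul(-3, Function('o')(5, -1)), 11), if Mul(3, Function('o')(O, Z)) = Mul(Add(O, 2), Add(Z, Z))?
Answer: 154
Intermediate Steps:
Function('o')(O, Z) = Mul(Rational(2, 3), Z, Add(2, O)) (Function('o')(O, Z) = Mul(Rational(1, 3), Mul(Add(O, 2), Add(Z, Z))) = Mul(Rational(1, 3), Mul(Add(2, O), Mul(2, Z))) = Mul(Rational(1, 3), Mul(2, Z, Add(2, O))) = Mul(Rational(2, 3), Z, Add(2, O)))
Mul(Mul(-3, Function('o')(5, -1)), 11) = Mul(Mul(-3, Mul(Rational(2, 3), -1, Add(2, 5))), 11) = Mul(Mul(-3, Mul(Rational(2, 3), -1, 7)), 11) = Mul(Mul(-3, Rational(-14, 3)), 11) = Mul(14, 11) = 154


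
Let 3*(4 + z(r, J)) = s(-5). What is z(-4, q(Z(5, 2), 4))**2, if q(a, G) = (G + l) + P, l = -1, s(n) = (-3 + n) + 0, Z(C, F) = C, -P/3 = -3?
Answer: 400/9 ≈ 44.444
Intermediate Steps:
P = 9 (P = -3*(-3) = 9)
s(n) = -3 + n
q(a, G) = 8 + G (q(a, G) = (G - 1) + 9 = (-1 + G) + 9 = 8 + G)
z(r, J) = -20/3 (z(r, J) = -4 + (-3 - 5)/3 = -4 + (1/3)*(-8) = -4 - 8/3 = -20/3)
z(-4, q(Z(5, 2), 4))**2 = (-20/3)**2 = 400/9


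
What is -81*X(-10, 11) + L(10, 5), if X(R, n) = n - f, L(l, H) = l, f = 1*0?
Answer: -881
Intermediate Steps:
f = 0
X(R, n) = n (X(R, n) = n - 1*0 = n + 0 = n)
-81*X(-10, 11) + L(10, 5) = -81*11 + 10 = -891 + 10 = -881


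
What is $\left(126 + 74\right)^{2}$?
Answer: $40000$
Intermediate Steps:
$\left(126 + 74\right)^{2} = 200^{2} = 40000$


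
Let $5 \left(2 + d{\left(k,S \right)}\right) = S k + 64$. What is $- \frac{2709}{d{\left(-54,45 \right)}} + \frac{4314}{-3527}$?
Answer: $\frac{4169239}{931128} \approx 4.4776$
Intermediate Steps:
$d{\left(k,S \right)} = \frac{54}{5} + \frac{S k}{5}$ ($d{\left(k,S \right)} = -2 + \frac{S k + 64}{5} = -2 + \frac{64 + S k}{5} = -2 + \left(\frac{64}{5} + \frac{S k}{5}\right) = \frac{54}{5} + \frac{S k}{5}$)
$- \frac{2709}{d{\left(-54,45 \right)}} + \frac{4314}{-3527} = - \frac{2709}{\frac{54}{5} + \frac{1}{5} \cdot 45 \left(-54\right)} + \frac{4314}{-3527} = - \frac{2709}{\frac{54}{5} - 486} + 4314 \left(- \frac{1}{3527}\right) = - \frac{2709}{- \frac{2376}{5}} - \frac{4314}{3527} = \left(-2709\right) \left(- \frac{5}{2376}\right) - \frac{4314}{3527} = \frac{1505}{264} - \frac{4314}{3527} = \frac{4169239}{931128}$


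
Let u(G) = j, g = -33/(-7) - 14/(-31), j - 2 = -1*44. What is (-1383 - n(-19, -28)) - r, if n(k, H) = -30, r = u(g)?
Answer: -1311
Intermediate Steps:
j = -42 (j = 2 - 1*44 = 2 - 44 = -42)
g = 1121/217 (g = -33*(-1/7) - 14*(-1/31) = 33/7 + 14/31 = 1121/217 ≈ 5.1659)
u(G) = -42
r = -42
(-1383 - n(-19, -28)) - r = (-1383 - 1*(-30)) - 1*(-42) = (-1383 + 30) + 42 = -1353 + 42 = -1311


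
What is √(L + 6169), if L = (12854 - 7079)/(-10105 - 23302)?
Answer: 2*√14224342234/3037 ≈ 78.542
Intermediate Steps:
L = -525/3037 (L = 5775/(-33407) = 5775*(-1/33407) = -525/3037 ≈ -0.17287)
√(L + 6169) = √(-525/3037 + 6169) = √(18734728/3037) = 2*√14224342234/3037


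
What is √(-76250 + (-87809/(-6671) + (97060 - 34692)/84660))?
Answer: I*√1519774316757696881595/141191715 ≈ 276.11*I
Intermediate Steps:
√(-76250 + (-87809/(-6671) + (97060 - 34692)/84660)) = √(-76250 + (-87809*(-1/6671) + 62368*(1/84660))) = √(-76250 + (87809/6671 + 15592/21165)) = √(-76250 + 1962491717/141191715) = √(-10763905777033/141191715) = I*√1519774316757696881595/141191715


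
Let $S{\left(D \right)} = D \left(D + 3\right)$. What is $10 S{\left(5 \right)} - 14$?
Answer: $386$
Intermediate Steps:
$S{\left(D \right)} = D \left(3 + D\right)$
$10 S{\left(5 \right)} - 14 = 10 \cdot 5 \left(3 + 5\right) - 14 = 10 \cdot 5 \cdot 8 - 14 = 10 \cdot 40 - 14 = 400 - 14 = 386$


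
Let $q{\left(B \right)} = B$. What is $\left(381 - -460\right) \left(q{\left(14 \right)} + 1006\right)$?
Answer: $857820$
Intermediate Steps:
$\left(381 - -460\right) \left(q{\left(14 \right)} + 1006\right) = \left(381 - -460\right) \left(14 + 1006\right) = \left(381 + 460\right) 1020 = 841 \cdot 1020 = 857820$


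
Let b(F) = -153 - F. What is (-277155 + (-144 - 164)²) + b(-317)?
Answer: -182127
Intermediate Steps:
(-277155 + (-144 - 164)²) + b(-317) = (-277155 + (-144 - 164)²) + (-153 - 1*(-317)) = (-277155 + (-308)²) + (-153 + 317) = (-277155 + 94864) + 164 = -182291 + 164 = -182127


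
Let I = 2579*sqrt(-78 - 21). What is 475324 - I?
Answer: 475324 - 7737*I*sqrt(11) ≈ 4.7532e+5 - 25661.0*I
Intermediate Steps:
I = 7737*I*sqrt(11) (I = 2579*sqrt(-99) = 2579*(3*I*sqrt(11)) = 7737*I*sqrt(11) ≈ 25661.0*I)
475324 - I = 475324 - 7737*I*sqrt(11)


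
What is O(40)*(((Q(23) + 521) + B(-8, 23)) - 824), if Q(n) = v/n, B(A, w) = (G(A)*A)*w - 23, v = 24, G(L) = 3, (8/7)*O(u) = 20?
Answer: -352975/23 ≈ -15347.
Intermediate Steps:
O(u) = 35/2 (O(u) = (7/8)*20 = 35/2)
B(A, w) = -23 + 3*A*w (B(A, w) = (3*A)*w - 23 = 3*A*w - 23 = -23 + 3*A*w)
Q(n) = 24/n
O(40)*(((Q(23) + 521) + B(-8, 23)) - 824) = 35*(((24/23 + 521) + (-23 + 3*(-8)*23)) - 824)/2 = 35*(((24*(1/23) + 521) + (-23 - 552)) - 824)/2 = 35*(((24/23 + 521) - 575) - 824)/2 = 35*((12007/23 - 575) - 824)/2 = 35*(-1218/23 - 824)/2 = (35/2)*(-20170/23) = -352975/23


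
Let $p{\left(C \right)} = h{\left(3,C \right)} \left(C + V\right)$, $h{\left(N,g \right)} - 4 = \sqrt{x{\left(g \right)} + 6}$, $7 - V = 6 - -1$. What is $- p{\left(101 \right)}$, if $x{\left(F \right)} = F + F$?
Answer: $-404 - 404 \sqrt{13} \approx -1860.6$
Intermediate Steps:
$x{\left(F \right)} = 2 F$
$V = 0$ ($V = 7 - \left(6 - -1\right) = 7 - \left(6 + 1\right) = 7 - 7 = 0$)
$h{\left(N,g \right)} = 4 + \sqrt{6 + 2 g}$ ($h{\left(N,g \right)} = 4 + \sqrt{2 g + 6} = 4 + \sqrt{6 + 2 g}$)
$p{\left(C \right)} = C \left(4 + \sqrt{6 + 2 C}\right)$ ($p{\left(C \right)} = \left(4 + \sqrt{6 + 2 C}\right) \left(C + 0\right) = \left(4 + \sqrt{6 + 2 C}\right) C = C \left(4 + \sqrt{6 + 2 C}\right)$)
$- p{\left(101 \right)} = - 101 \left(4 + \sqrt{6 + 2 \cdot 101}\right) = - 101 \left(4 + \sqrt{6 + 202}\right) = - 101 \left(4 + \sqrt{208}\right) = - 101 \left(4 + 4 \sqrt{13}\right) = - (404 + 404 \sqrt{13}) = -404 - 404 \sqrt{13}$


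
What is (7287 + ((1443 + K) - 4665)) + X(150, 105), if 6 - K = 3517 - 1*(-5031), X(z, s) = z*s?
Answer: 11273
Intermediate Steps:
X(z, s) = s*z
K = -8542 (K = 6 - (3517 - 1*(-5031)) = 6 - (3517 + 5031) = 6 - 1*8548 = 6 - 8548 = -8542)
(7287 + ((1443 + K) - 4665)) + X(150, 105) = (7287 + ((1443 - 8542) - 4665)) + 105*150 = (7287 + (-7099 - 4665)) + 15750 = (7287 - 11764) + 15750 = -4477 + 15750 = 11273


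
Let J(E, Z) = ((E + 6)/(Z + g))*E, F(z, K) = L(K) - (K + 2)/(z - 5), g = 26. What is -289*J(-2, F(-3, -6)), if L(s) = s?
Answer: 4624/39 ≈ 118.56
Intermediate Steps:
F(z, K) = K - (2 + K)/(-5 + z) (F(z, K) = K - (K + 2)/(z - 5) = K - (2 + K)/(-5 + z))
J(E, Z) = E*(6 + E)/(26 + Z) (J(E, Z) = ((E + 6)/(Z + 26))*E = ((6 + E)/(26 + Z))*E = E*(6 + E)/(26 + Z))
-289*J(-2, F(-3, -6)) = -(-578)*(6 - 2)/(26 + (-2 - 6*(-6) - 6*(-3))/(-5 - 3)) = -(-578)*4/(26 + (-2 + 36 + 18)/(-8)) = -(-578)*4/(26 - ⅛*52) = -(-578)*4/(26 - 13/2) = -(-578)*4/39/2 = -(-578)*2*4/39 = -289*(-16/39) = 4624/39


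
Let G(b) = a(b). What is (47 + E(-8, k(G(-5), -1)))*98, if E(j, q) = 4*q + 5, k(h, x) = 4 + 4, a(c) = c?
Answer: 8232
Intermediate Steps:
G(b) = b
k(h, x) = 8
E(j, q) = 5 + 4*q
(47 + E(-8, k(G(-5), -1)))*98 = (47 + (5 + 4*8))*98 = (47 + (5 + 32))*98 = (47 + 37)*98 = 84*98 = 8232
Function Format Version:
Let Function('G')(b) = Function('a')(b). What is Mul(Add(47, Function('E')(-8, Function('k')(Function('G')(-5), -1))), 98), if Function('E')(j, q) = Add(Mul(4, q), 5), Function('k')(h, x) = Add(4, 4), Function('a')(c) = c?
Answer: 8232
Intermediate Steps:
Function('G')(b) = b
Function('k')(h, x) = 8
Function('E')(j, q) = Add(5, Mul(4, q))
Mul(Add(47, Function('E')(-8, Function('k')(Function('G')(-5), -1))), 98) = Mul(Add(47, Add(5, Mul(4, 8))), 98) = Mul(Add(47, Add(5, 32)), 98) = Mul(Add(47, 37), 98) = Mul(84, 98) = 8232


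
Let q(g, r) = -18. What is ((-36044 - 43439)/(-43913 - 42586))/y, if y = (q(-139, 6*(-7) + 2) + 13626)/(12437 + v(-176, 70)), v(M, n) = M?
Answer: 324847021/392359464 ≈ 0.82793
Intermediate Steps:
y = 4536/4087 (y = (-18 + 13626)/(12437 - 176) = 13608/12261 = 13608*(1/12261) = 4536/4087 ≈ 1.1099)
((-36044 - 43439)/(-43913 - 42586))/y = ((-36044 - 43439)/(-43913 - 42586))/(4536/4087) = -79483/(-86499)*(4087/4536) = -79483*(-1/86499)*(4087/4536) = (79483/86499)*(4087/4536) = 324847021/392359464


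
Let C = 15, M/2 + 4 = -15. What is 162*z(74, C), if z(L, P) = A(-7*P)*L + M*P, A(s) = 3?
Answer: -56376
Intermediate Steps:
M = -38 (M = -8 + 2*(-15) = -8 - 30 = -38)
z(L, P) = -38*P + 3*L (z(L, P) = 3*L - 38*P = -38*P + 3*L)
162*z(74, C) = 162*(-38*15 + 3*74) = 162*(-570 + 222) = 162*(-348) = -56376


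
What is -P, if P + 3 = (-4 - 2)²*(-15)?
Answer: 543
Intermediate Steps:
P = -543 (P = -3 + (-4 - 2)²*(-15) = -3 + (-6)²*(-15) = -3 + 36*(-15) = -3 - 540 = -543)
-P = -1*(-543) = 543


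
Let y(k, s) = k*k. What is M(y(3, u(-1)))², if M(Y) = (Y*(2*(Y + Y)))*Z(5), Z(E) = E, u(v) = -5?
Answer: 2624400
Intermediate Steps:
y(k, s) = k²
M(Y) = 20*Y² (M(Y) = (Y*(2*(Y + Y)))*5 = (Y*(2*(2*Y)))*5 = (Y*(4*Y))*5 = (4*Y²)*5 = 20*Y²)
M(y(3, u(-1)))² = (20*(3²)²)² = (20*9²)² = (20*81)² = 1620² = 2624400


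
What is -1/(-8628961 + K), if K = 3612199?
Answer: 1/5016762 ≈ 1.9933e-7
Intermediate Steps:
-1/(-8628961 + K) = -1/(-8628961 + 3612199) = -1/(-5016762) = -1*(-1/5016762) = 1/5016762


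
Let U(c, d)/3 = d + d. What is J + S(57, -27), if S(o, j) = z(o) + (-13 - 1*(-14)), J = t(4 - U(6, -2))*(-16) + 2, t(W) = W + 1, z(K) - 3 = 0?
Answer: -266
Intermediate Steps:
z(K) = 3 (z(K) = 3 + 0 = 3)
U(c, d) = 6*d (U(c, d) = 3*(d + d) = 3*(2*d) = 6*d)
t(W) = 1 + W
J = -270 (J = (1 + (4 - 6*(-2)))*(-16) + 2 = (1 + (4 - 1*(-12)))*(-16) + 2 = (1 + (4 + 12))*(-16) + 2 = (1 + 16)*(-16) + 2 = 17*(-16) + 2 = -272 + 2 = -270)
S(o, j) = 4 (S(o, j) = 3 + (-13 - 1*(-14)) = 3 + (-13 + 14) = 3 + 1 = 4)
J + S(57, -27) = -270 + 4 = -266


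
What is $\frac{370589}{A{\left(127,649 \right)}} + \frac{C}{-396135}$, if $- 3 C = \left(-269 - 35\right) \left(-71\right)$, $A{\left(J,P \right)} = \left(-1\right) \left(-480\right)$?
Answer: $\frac{29361345391}{38028960} \approx 772.08$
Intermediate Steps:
$A{\left(J,P \right)} = 480$
$C = - \frac{21584}{3}$ ($C = - \frac{\left(-269 - 35\right) \left(-71\right)}{3} = - \frac{\left(-304\right) \left(-71\right)}{3} = \left(- \frac{1}{3}\right) 21584 = - \frac{21584}{3} \approx -7194.7$)
$\frac{370589}{A{\left(127,649 \right)}} + \frac{C}{-396135} = \frac{370589}{480} - \frac{21584}{3 \left(-396135\right)} = 370589 \cdot \frac{1}{480} - - \frac{21584}{1188405} = \frac{370589}{480} + \frac{21584}{1188405} = \frac{29361345391}{38028960}$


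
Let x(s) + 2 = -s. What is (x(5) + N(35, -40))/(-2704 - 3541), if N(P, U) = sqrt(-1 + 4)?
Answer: 7/6245 - sqrt(3)/6245 ≈ 0.00084355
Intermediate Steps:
x(s) = -2 - s
N(P, U) = sqrt(3)
(x(5) + N(35, -40))/(-2704 - 3541) = ((-2 - 1*5) + sqrt(3))/(-2704 - 3541) = ((-2 - 5) + sqrt(3))/(-6245) = (-7 + sqrt(3))*(-1/6245) = 7/6245 - sqrt(3)/6245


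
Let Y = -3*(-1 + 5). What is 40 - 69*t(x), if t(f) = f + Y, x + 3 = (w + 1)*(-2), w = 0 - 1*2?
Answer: 937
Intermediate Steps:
w = -2 (w = 0 - 2 = -2)
Y = -12 (Y = -3*4 = -12)
x = -1 (x = -3 + (-2 + 1)*(-2) = -3 - 1*(-2) = -3 + 2 = -1)
t(f) = -12 + f (t(f) = f - 12 = -12 + f)
40 - 69*t(x) = 40 - 69*(-12 - 1) = 40 - 69*(-13) = 40 + 897 = 937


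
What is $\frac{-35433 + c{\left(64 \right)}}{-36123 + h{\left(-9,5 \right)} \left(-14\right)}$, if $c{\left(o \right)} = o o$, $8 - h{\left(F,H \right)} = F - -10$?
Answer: $\frac{31337}{36221} \approx 0.86516$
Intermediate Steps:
$h{\left(F,H \right)} = -2 - F$ ($h{\left(F,H \right)} = 8 - \left(F - -10\right) = 8 - \left(F + 10\right) = 8 - \left(10 + F\right) = -2 - F$)
$c{\left(o \right)} = o^{2}$
$\frac{-35433 + c{\left(64 \right)}}{-36123 + h{\left(-9,5 \right)} \left(-14\right)} = \frac{-35433 + 64^{2}}{-36123 + \left(-2 - -9\right) \left(-14\right)} = \frac{-35433 + 4096}{-36123 + \left(-2 + 9\right) \left(-14\right)} = - \frac{31337}{-36123 + 7 \left(-14\right)} = - \frac{31337}{-36123 - 98} = - \frac{31337}{-36221} = \left(-31337\right) \left(- \frac{1}{36221}\right) = \frac{31337}{36221}$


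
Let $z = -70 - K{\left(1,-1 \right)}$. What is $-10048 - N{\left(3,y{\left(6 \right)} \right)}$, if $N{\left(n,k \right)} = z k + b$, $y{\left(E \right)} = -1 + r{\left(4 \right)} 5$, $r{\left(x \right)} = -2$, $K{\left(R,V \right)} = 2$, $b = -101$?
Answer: $-10739$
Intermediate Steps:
$y{\left(E \right)} = -11$ ($y{\left(E \right)} = -1 - 10 = -11$)
$z = -72$ ($z = -70 - 2 = -72$)
$N{\left(n,k \right)} = -101 - 72 k$ ($N{\left(n,k \right)} = - 72 k - 101 = -101 - 72 k$)
$-10048 - N{\left(3,y{\left(6 \right)} \right)} = -10048 - \left(-101 - -792\right) = -10048 - \left(-101 + 792\right) = -10048 - 691 = -10739$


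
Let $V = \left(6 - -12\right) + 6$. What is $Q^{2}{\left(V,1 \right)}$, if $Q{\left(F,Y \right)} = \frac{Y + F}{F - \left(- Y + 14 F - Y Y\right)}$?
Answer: $\frac{25}{3844} \approx 0.0065036$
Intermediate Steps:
$V = 24$ ($V = \left(6 + 12\right) + 6 = 18 + 6 = 24$)
$Q{\left(F,Y \right)} = \frac{F + Y}{Y + Y^{2} - 13 F}$ ($Q{\left(F,Y \right)} = \frac{F + Y}{F - \left(- Y - Y^{2} + 14 F\right)} = \frac{F + Y}{F + \left(Y + Y^{2} - 14 F\right)} = \frac{F + Y}{Y + Y^{2} - 13 F}$)
$Q^{2}{\left(V,1 \right)} = \left(\frac{24 + 1}{1 + 1^{2} - 312}\right)^{2} = \left(\frac{1}{1 + 1 - 312} \cdot 25\right)^{2} = \left(\frac{1}{-310} \cdot 25\right)^{2} = \left(\left(- \frac{1}{310}\right) 25\right)^{2} = \left(- \frac{5}{62}\right)^{2} = \frac{25}{3844}$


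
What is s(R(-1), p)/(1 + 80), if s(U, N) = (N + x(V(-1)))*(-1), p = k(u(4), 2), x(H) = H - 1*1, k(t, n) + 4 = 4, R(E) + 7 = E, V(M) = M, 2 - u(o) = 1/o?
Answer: 2/81 ≈ 0.024691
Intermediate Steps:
u(o) = 2 - 1/o
R(E) = -7 + E
k(t, n) = 0 (k(t, n) = -4 + 4 = 0)
x(H) = -1 + H (x(H) = H - 1 = -1 + H)
p = 0
s(U, N) = 2 - N (s(U, N) = (N + (-1 - 1))*(-1) = (N - 2)*(-1) = (-2 + N)*(-1) = 2 - N)
s(R(-1), p)/(1 + 80) = (2 - 1*0)/(1 + 80) = (2 + 0)/81 = 2*(1/81) = 2/81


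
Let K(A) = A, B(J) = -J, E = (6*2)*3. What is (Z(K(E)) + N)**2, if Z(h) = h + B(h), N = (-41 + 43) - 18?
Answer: 256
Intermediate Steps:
E = 36 (E = 12*3 = 36)
N = -16 (N = 2 - 18 = -16)
Z(h) = 0 (Z(h) = h - h = 0)
(Z(K(E)) + N)**2 = (0 - 16)**2 = (-16)**2 = 256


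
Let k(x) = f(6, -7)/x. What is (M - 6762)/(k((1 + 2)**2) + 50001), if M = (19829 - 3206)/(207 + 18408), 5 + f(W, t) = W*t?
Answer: -377574021/2792014210 ≈ -0.13523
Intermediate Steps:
f(W, t) = -5 + W*t
k(x) = -47/x (k(x) = (-5 + 6*(-7))/x = (-5 - 42)/x = -47/x)
M = 5541/6205 (M = 16623/18615 = 16623*(1/18615) = 5541/6205 ≈ 0.89299)
(M - 6762)/(k((1 + 2)**2) + 50001) = (5541/6205 - 6762)/(-47/(1 + 2)**2 + 50001) = -41952669/(6205*(-47/(3**2) + 50001)) = -41952669/(6205*(-47/9 + 50001)) = -41952669/(6205*449962/9) = -41952669/6205*9/449962 = -377574021/2792014210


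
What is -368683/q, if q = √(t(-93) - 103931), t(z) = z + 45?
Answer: 368683*I*√103979/103979 ≈ 1143.4*I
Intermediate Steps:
t(z) = 45 + z
q = I*√103979 (q = √((45 - 93) - 103931) = √(-48 - 103931) = √(-103979) = I*√103979 ≈ 322.46*I)
-368683/q = -368683*(-I*√103979/103979) = -(-368683)*I*√103979/103979 = 368683*I*√103979/103979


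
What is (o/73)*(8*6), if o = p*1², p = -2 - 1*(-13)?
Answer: 528/73 ≈ 7.2329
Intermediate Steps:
p = 11 (p = -2 + 13 = 11)
o = 11 (o = 11*1² = 11*1 = 11)
(o/73)*(8*6) = (11/73)*(8*6) = ((1/73)*11)*48 = (11/73)*48 = 528/73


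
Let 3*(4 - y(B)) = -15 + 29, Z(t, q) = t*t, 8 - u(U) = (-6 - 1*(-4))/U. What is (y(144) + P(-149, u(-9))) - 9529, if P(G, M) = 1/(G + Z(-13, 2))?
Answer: -571777/60 ≈ -9529.6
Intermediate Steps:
u(U) = 8 + 2/U (u(U) = 8 - (-6 - 1*(-4))/U = 8 - (-6 + 4)/U = 8 - (-2)/U = 8 + 2/U)
Z(t, q) = t²
P(G, M) = 1/(169 + G) (P(G, M) = 1/(G + (-13)²) = 1/(G + 169) = 1/(169 + G))
y(B) = -⅔ (y(B) = 4 - (-15 + 29)/3 = 4 - ⅓*14 = 4 - 14/3 = -⅔)
(y(144) + P(-149, u(-9))) - 9529 = (-⅔ + 1/(169 - 149)) - 9529 = (-⅔ + 1/20) - 9529 = -37/60 - 9529 = -571777/60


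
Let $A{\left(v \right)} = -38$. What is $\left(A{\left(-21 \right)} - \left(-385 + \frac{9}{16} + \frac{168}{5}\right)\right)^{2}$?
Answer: $\frac{626350729}{6400} \approx 97867.0$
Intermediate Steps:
$\left(A{\left(-21 \right)} - \left(-385 + \frac{9}{16} + \frac{168}{5}\right)\right)^{2} = \left(-38 - \left(-385 + \frac{9}{16} + \frac{168}{5}\right)\right)^{2} = \left(-38 + \left(385 - \left(\frac{9}{16} + \frac{168}{5}\right)\right)\right)^{2} = \left(-38 + \left(385 - \frac{2733}{80}\right)\right)^{2} = \left(-38 + \frac{28067}{80}\right)^{2} = \left(\frac{25027}{80}\right)^{2} = \frac{626350729}{6400}$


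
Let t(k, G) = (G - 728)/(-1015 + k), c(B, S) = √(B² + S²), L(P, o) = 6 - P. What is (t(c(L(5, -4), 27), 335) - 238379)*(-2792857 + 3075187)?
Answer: -4619099297521620/68633 + 7397046*√730/68633 ≈ -6.7301e+10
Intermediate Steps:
t(k, G) = (-728 + G)/(-1015 + k)
(t(c(L(5, -4), 27), 335) - 238379)*(-2792857 + 3075187) = ((-728 + 335)/(-1015 + √((6 - 1*5)² + 27²)) - 238379)*(-2792857 + 3075187) = (-393/(-1015 + √((6 - 5)² + 729)) - 238379)*282330 = (-393/(-1015 + √(1² + 729)) - 238379)*282330 = (-393/(-1015 + √(1 + 729)) - 238379)*282330 = (-393/(-1015 + √730) - 238379)*282330 = (-238379 - 393/(-1015 + √730))*282330 = -67301543070 - 110955690/(-1015 + √730)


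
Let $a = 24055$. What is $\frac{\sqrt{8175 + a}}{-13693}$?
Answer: $- \frac{\sqrt{32230}}{13693} \approx -0.013111$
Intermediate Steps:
$\frac{\sqrt{8175 + a}}{-13693} = \frac{\sqrt{8175 + 24055}}{-13693} = \sqrt{32230} \left(- \frac{1}{13693}\right) = - \frac{\sqrt{32230}}{13693}$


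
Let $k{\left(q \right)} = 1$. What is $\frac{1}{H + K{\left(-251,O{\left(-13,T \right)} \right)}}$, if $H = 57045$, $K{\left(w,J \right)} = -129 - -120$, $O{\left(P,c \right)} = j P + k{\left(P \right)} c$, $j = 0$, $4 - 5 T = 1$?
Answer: $\frac{1}{57036} \approx 1.7533 \cdot 10^{-5}$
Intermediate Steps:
$T = \frac{3}{5}$ ($T = \frac{4}{5} - \frac{1}{5} = \frac{3}{5} \approx 0.6$)
$O{\left(P,c \right)} = c$ ($O{\left(P,c \right)} = 0 P + 1 c = 0 + c = c$)
$K{\left(w,J \right)} = -9$ ($K{\left(w,J \right)} = -129 + 120 = -9$)
$\frac{1}{H + K{\left(-251,O{\left(-13,T \right)} \right)}} = \frac{1}{57045 - 9} = \frac{1}{57036}$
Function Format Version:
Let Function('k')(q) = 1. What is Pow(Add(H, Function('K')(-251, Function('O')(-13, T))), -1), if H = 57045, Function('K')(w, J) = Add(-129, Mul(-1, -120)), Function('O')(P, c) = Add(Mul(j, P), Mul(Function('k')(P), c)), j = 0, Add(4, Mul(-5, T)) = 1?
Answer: Rational(1, 57036) ≈ 1.7533e-5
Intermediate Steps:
T = Rational(3, 5) (T = Add(Rational(4, 5), Mul(Rational(-1, 5), 1)) = Add(Rational(4, 5), Rational(-1, 5)) = Rational(3, 5) ≈ 0.60000)
Function('O')(P, c) = c (Function('O')(P, c) = Add(Mul(0, P), Mul(1, c)) = Add(0, c) = c)
Function('K')(w, J) = -9 (Function('K')(w, J) = Add(-129, 120) = -9)
Pow(Add(H, Function('K')(-251, Function('O')(-13, T))), -1) = Pow(Add(57045, -9), -1) = Pow(57036, -1) = Rational(1, 57036)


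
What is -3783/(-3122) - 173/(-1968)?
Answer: 3992525/3072048 ≈ 1.2996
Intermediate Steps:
-3783/(-3122) - 173/(-1968) = -3783*(-1/3122) - 173*(-1/1968) = 3783/3122 + 173/1968 = 3992525/3072048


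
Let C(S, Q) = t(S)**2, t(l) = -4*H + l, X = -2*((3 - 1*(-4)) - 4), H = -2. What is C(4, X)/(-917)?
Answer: -144/917 ≈ -0.15703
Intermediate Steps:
X = -6 (X = -2*((3 + 4) - 4) = -2*(7 - 4) = -2*3 = -6)
t(l) = 8 + l (t(l) = -4*(-2) + l = 8 + l)
C(S, Q) = (8 + S)**2
C(4, X)/(-917) = (8 + 4)**2/(-917) = 12**2*(-1/917) = 144*(-1/917) = -144/917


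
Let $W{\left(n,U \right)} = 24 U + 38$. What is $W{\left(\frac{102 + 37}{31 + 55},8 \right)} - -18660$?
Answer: $18890$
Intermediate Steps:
$W{\left(n,U \right)} = 38 + 24 U$
$W{\left(\frac{102 + 37}{31 + 55},8 \right)} - -18660 = \left(38 + 24 \cdot 8\right) - -18660 = \left(38 + 192\right) + 18660 = 230 + 18660 = 18890$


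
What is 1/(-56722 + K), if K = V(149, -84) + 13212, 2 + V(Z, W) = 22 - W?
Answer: -1/43406 ≈ -2.3038e-5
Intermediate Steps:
V(Z, W) = 20 - W (V(Z, W) = -2 + (22 - W) = 20 - W)
K = 13316 (K = (20 - 1*(-84)) + 13212 = (20 + 84) + 13212 = 104 + 13212 = 13316)
1/(-56722 + K) = 1/(-56722 + 13316) = 1/(-43406) = -1/43406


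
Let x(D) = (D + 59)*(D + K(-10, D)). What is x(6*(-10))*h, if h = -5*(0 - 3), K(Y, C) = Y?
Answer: 1050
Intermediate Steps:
x(D) = (-10 + D)*(59 + D) (x(D) = (D + 59)*(D - 10) = (59 + D)*(-10 + D) = (-10 + D)*(59 + D))
h = 15 (h = -5*(-3) = 15)
x(6*(-10))*h = (-590 + (6*(-10))² + 49*(6*(-10)))*15 = (-590 + (-60)² + 49*(-60))*15 = (-590 + 3600 - 2940)*15 = 70*15 = 1050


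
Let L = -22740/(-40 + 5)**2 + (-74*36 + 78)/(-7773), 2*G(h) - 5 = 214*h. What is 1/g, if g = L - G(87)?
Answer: -1269590/11844932641 ≈ -0.00010718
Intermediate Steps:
G(h) = 5/2 + 107*h (G(h) = 5/2 + (214*h)/2 = 5/2 + 107*h)
L = -11572678/634795 (L = -22740/((-35)**2) + (-2664 + 78)*(-1/7773) = -22740/1225 - 2586*(-1/7773) = -22740*1/1225 + 862/2591 = -4548/245 + 862/2591 = -11572678/634795 ≈ -18.231)
g = -11844932641/1269590 (g = -11572678/634795 - (5/2 + 107*87) = -11572678/634795 - (5/2 + 9309) = -11572678/634795 - 1*18623/2 = -11572678/634795 - 18623/2 = -11844932641/1269590 ≈ -9329.7)
1/g = 1/(-11844932641/1269590) = -1269590/11844932641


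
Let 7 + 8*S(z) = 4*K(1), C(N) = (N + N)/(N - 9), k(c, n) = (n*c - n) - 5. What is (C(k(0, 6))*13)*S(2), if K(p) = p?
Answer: -429/80 ≈ -5.3625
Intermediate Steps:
k(c, n) = -5 - n + c*n (k(c, n) = (c*n - n) - 5 = (-n + c*n) - 5 = -5 - n + c*n)
C(N) = 2*N/(-9 + N) (C(N) = (2*N)/(-9 + N) = 2*N/(-9 + N))
S(z) = -3/8 (S(z) = -7/8 + (4*1)/8 = -7/8 + (⅛)*4 = -7/8 + ½ = -3/8)
(C(k(0, 6))*13)*S(2) = ((2*(-5 - 1*6 + 0*6)/(-9 + (-5 - 1*6 + 0*6)))*13)*(-3/8) = ((2*(-5 - 6 + 0)/(-9 + (-5 - 6 + 0)))*13)*(-3/8) = ((2*(-11)/(-9 - 11))*13)*(-3/8) = ((2*(-11)/(-20))*13)*(-3/8) = ((2*(-11)*(-1/20))*13)*(-3/8) = ((11/10)*13)*(-3/8) = (143/10)*(-3/8) = -429/80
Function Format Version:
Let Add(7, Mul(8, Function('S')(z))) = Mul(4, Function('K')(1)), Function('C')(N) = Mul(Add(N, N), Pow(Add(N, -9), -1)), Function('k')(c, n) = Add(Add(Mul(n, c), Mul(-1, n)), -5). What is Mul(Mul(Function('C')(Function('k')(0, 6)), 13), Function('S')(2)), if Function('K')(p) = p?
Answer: Rational(-429, 80) ≈ -5.3625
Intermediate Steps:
Function('k')(c, n) = Add(-5, Mul(-1, n), Mul(c, n)) (Function('k')(c, n) = Add(Add(Mul(c, n), Mul(-1, n)), -5) = Add(Add(Mul(-1, n), Mul(c, n)), -5) = Add(-5, Mul(-1, n), Mul(c, n)))
Function('C')(N) = Mul(2, N, Pow(Add(-9, N), -1)) (Function('C')(N) = Mul(Mul(2, N), Pow(Add(-9, N), -1)) = Mul(2, N, Pow(Add(-9, N), -1)))
Function('S')(z) = Rational(-3, 8) (Function('S')(z) = Add(Rational(-7, 8), Mul(Rational(1, 8), Mul(4, 1))) = Add(Rational(-7, 8), Mul(Rational(1, 8), 4)) = Add(Rational(-7, 8), Rational(1, 2)) = Rational(-3, 8))
Mul(Mul(Function('C')(Function('k')(0, 6)), 13), Function('S')(2)) = Mul(Mul(Mul(2, Add(-5, Mul(-1, 6), Mul(0, 6)), Pow(Add(-9, Add(-5, Mul(-1, 6), Mul(0, 6))), -1)), 13), Rational(-3, 8)) = Mul(Mul(Mul(2, Add(-5, -6, 0), Pow(Add(-9, Add(-5, -6, 0)), -1)), 13), Rational(-3, 8)) = Mul(Mul(Mul(2, -11, Pow(Add(-9, -11), -1)), 13), Rational(-3, 8)) = Mul(Mul(Mul(2, -11, Pow(-20, -1)), 13), Rational(-3, 8)) = Mul(Mul(Mul(2, -11, Rational(-1, 20)), 13), Rational(-3, 8)) = Mul(Mul(Rational(11, 10), 13), Rational(-3, 8)) = Mul(Rational(143, 10), Rational(-3, 8)) = Rational(-429, 80)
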